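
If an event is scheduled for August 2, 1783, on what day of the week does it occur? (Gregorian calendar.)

Doomsday rule: the anchor day for the 1700s is Sunday. For year 83: 83÷12 = 6 r 11, and 11÷4 = 2, so 6+11+2 = 19.
Sunday + 19 ≡ Friday — that's 1783's doomsday.
In August the doomsday date is Aug 8.
Aug 2 is 6 days before Aug 8; 6 mod 7 = 6, so Friday − 6 = Saturday.

Saturday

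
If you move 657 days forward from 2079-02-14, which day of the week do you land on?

Monday

First find the weekday of Feb 14, 2079. Doomsday rule: the anchor day for the 2000s is Tuesday. For year 79: 79÷12 = 6 r 7, and 7÷4 = 1, so 6+7+1 = 14.
Tuesday + 14 ≡ Tuesday — that's 2079's doomsday.
In February the doomsday date is Feb 28 (2079 is not a leap year).
Feb 14 is 14 days before Feb 28; 14 mod 7 = 0, so Tuesday − 0 = Tuesday.
657 mod 7 = 6, so 657 days after a Tuesday is Tuesday + 6 = Monday.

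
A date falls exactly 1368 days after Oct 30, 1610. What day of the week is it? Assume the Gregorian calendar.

Tuesday

Oct 30, 1610 is a Saturday.
1368 mod 7 = 3, so 1368 days after a Saturday is Saturday + 3 = Tuesday.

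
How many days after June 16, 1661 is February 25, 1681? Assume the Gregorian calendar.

Jun 16, 1661 → Jun 16, 1662: 365 days.
Jun 16, 1662 → Jun 16, 1663: 365 days.
Jun 16, 1663 → Jun 16, 1664: 366 days (Feb 29, 1664 is in that span).
Jun 16, 1664 → Jun 16, 1665: 365 days.
Jun 16, 1665 → Jun 16, 1666: 365 days.
Jun 16, 1666 → Jun 16, 1667: 365 days.
Jun 16, 1667 → Jun 16, 1668: 366 days (Feb 29, 1668 is in that span).
Jun 16, 1668 → Jun 16, 1669: 365 days.
Jun 16, 1669 → Jun 16, 1670: 365 days.
Jun 16, 1670 → Jun 16, 1671: 365 days.
Jun 16, 1671 → Jun 16, 1672: 366 days (Feb 29, 1672 is in that span).
Jun 16, 1672 → Jun 16, 1673: 365 days.
Jun 16, 1673 → Jun 16, 1674: 365 days.
Jun 16, 1674 → Jun 16, 1675: 365 days.
Jun 16, 1675 → Jun 16, 1676: 366 days (Feb 29, 1676 is in that span).
Jun 16, 1676 → Jun 16, 1677: 365 days.
Jun 16, 1677 → Jun 16, 1678: 365 days.
Jun 16, 1678 → Jun 16, 1679: 365 days.
Jun 16, 1679 → Jun 16, 1680: 366 days (Feb 29, 1680 is in that span).
Jun 16, 1680 → Jul 16, 1680: 30 days (June has 30).
Jul 16, 1680 → Aug 16, 1680: 31 days (July has 31).
Aug 16, 1680 → Sep 16, 1680: 31 days (August has 31).
Sep 16, 1680 → Oct 16, 1680: 30 days (September has 30).
Oct 16, 1680 → Nov 16, 1680: 31 days (October has 31).
Nov 16, 1680 → Dec 16, 1680: 30 days (November has 30).
Dec 16, 1680 → Jan 16, 1681: 31 days (December has 31).
Jan 16, 1681 → Feb 16, 1681: 31 days (January has 31).
Feb 16, 1681 → Feb 25, 1681: 9 days.
Total: 7194 days.

7194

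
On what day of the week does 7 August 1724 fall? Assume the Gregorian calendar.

Doomsday rule: the anchor day for the 1700s is Sunday. For year 24: 24÷12 = 2 r 0, and 0÷4 = 0, so 2+0+0 = 2.
Sunday + 2 ≡ Tuesday — that's 1724's doomsday.
In August the doomsday date is Aug 8.
Aug 7 is 1 day before Aug 8; 1 mod 7 = 1, so Tuesday − 1 = Monday.

Monday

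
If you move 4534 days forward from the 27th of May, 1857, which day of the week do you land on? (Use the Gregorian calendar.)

Monday

May 27, 1857 is a Wednesday.
4534 mod 7 = 5, so 4534 days after a Wednesday is Wednesday + 5 = Monday.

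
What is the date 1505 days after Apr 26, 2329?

+365 (one year) → Apr 26, 2330 (1140 left).
+365 (one year) → Apr 26, 2331 (775 left).
+366 (one year; includes Feb 29, 2332) → Apr 26, 2332 (409 left).
+365 (one year) → Apr 26, 2333 (44 left).
Apr has 30 days: +5 → May 1, 2333 (39 left).
May has 31 days: +31 → Jun 1, 2333 (8 left).
+8 → Jun 9, 2333.

June 9, 2333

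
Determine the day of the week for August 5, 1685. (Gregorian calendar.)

Sunday

Doomsday rule: the anchor day for the 1600s is Tuesday. For year 85: 85÷12 = 7 r 1, and 1÷4 = 0, so 7+1+0 = 8.
Tuesday + 8 ≡ Wednesday — that's 1685's doomsday.
In August the doomsday date is Aug 8.
Aug 5 is 3 days before Aug 8; 3 mod 7 = 3, so Wednesday − 3 = Sunday.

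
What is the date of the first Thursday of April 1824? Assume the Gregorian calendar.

April 1, 1824

April 1, 1824 is a Thursday.
The first Thursday is therefore April 1 (same day).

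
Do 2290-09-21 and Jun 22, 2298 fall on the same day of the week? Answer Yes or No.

No

From Sep 21, 2290 to Jun 22, 2298 is 2831 days.
2831 mod 7 = 3, so they are different weekdays.
(Sep 21, 2290 is a Sunday; Jun 22, 2298 is a Wednesday.)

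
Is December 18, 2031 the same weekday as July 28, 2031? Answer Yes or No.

From Jul 28, 2031 to Dec 18, 2031 is 143 days.
143 mod 7 = 3, so they are different weekdays.
(Jul 28, 2031 is a Monday; Dec 18, 2031 is a Thursday.)

No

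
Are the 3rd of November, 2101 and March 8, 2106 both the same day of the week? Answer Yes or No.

From Nov 3, 2101 to Mar 8, 2106 is 1586 days.
1586 mod 7 = 4, so they are different weekdays.
(Nov 3, 2101 is a Thursday; Mar 8, 2106 is a Monday.)

No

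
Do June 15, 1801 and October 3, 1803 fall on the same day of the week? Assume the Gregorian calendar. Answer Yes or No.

Yes

From Jun 15, 1801 to Oct 3, 1803 is 840 days.
840 mod 7 = 0, so they are the same weekday.
(Jun 15, 1801 is a Monday; Oct 3, 1803 is a Monday.)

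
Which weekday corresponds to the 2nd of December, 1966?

Friday

Doomsday rule: the anchor day for the 1900s is Wednesday. For year 66: 66÷12 = 5 r 6, and 6÷4 = 1, so 5+6+1 = 12.
Wednesday + 12 ≡ Monday — that's 1966's doomsday.
In December the doomsday date is Dec 12.
Dec 2 is 10 days before Dec 12; 10 mod 7 = 3, so Monday − 3 = Friday.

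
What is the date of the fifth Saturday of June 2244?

June 1, 2244 is a Saturday.
The first Saturday is therefore June 1 (same day).
The fifth Saturday is 1 + 4×7 = June 29.

June 29, 2244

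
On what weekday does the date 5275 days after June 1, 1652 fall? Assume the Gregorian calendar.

First find the weekday of Jun 1, 1652. Doomsday rule: the anchor day for the 1600s is Tuesday. For year 52: 52÷12 = 4 r 4, and 4÷4 = 1, so 4+4+1 = 9.
Tuesday + 9 ≡ Thursday — that's 1652's doomsday.
In June the doomsday date is Jun 6.
Jun 1 is 5 days before Jun 6; 5 mod 7 = 5, so Thursday − 5 = Saturday.
5275 mod 7 = 4, so 5275 days after a Saturday is Saturday + 4 = Wednesday.

Wednesday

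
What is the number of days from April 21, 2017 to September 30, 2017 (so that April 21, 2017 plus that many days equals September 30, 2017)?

Apr 21, 2017 → May 21, 2017: 30 days (April has 30).
May 21, 2017 → Jun 21, 2017: 31 days (May has 31).
Jun 21, 2017 → Jul 21, 2017: 30 days (June has 30).
Jul 21, 2017 → Aug 21, 2017: 31 days (July has 31).
Aug 21, 2017 → Sep 21, 2017: 31 days (August has 31).
Sep 21, 2017 → Sep 30, 2017: 9 days.
Total: 162 days.

162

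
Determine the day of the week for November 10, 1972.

Friday

Doomsday rule: the anchor day for the 1900s is Wednesday. For year 72: 72÷12 = 6 r 0, and 0÷4 = 0, so 6+0+0 = 6.
Wednesday + 6 ≡ Tuesday — that's 1972's doomsday.
In November the doomsday date is Nov 7.
Nov 10 is 3 days after Nov 7; 3 mod 7 = 3, so Tuesday + 3 = Friday.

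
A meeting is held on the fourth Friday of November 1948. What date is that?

November 26, 1948

November 1, 1948 is a Monday.
The first Friday is therefore November 5 (4 days later).
The fourth Friday is 5 + 3×7 = November 26.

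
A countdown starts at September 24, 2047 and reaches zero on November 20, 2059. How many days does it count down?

Sep 24, 2047 → Sep 24, 2048: 366 days (Feb 29, 2048 is in that span).
Sep 24, 2048 → Sep 24, 2049: 365 days.
Sep 24, 2049 → Sep 24, 2050: 365 days.
Sep 24, 2050 → Sep 24, 2051: 365 days.
Sep 24, 2051 → Sep 24, 2052: 366 days (Feb 29, 2052 is in that span).
Sep 24, 2052 → Sep 24, 2053: 365 days.
Sep 24, 2053 → Sep 24, 2054: 365 days.
Sep 24, 2054 → Sep 24, 2055: 365 days.
Sep 24, 2055 → Sep 24, 2056: 366 days (Feb 29, 2056 is in that span).
Sep 24, 2056 → Sep 24, 2057: 365 days.
Sep 24, 2057 → Sep 24, 2058: 365 days.
Sep 24, 2058 → Sep 24, 2059: 365 days.
Sep 24, 2059 → Oct 24, 2059: 30 days (September has 30).
Oct 24, 2059 → Nov 20, 2059: 27 days.
Total: 4440 days.

4440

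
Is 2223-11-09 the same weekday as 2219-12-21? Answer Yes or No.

From Dec 21, 2219 to Nov 9, 2223 is 1419 days.
1419 mod 7 = 5, so they are different weekdays.
(Dec 21, 2219 is a Tuesday; Nov 9, 2223 is a Sunday.)

No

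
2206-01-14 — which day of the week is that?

Tuesday

Doomsday rule: the anchor day for the 2200s is Friday. For year 06: 6÷12 = 0 r 6, and 6÷4 = 1, so 0+6+1 = 7.
Friday + 7 ≡ Friday — that's 2206's doomsday.
In January the doomsday date is Jan 3 (2206 is not a leap year).
Jan 14 is 11 days after Jan 3; 11 mod 7 = 4, so Friday + 4 = Tuesday.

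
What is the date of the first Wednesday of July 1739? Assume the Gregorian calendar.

July 1, 1739

July 1, 1739 is a Wednesday.
The first Wednesday is therefore July 1 (same day).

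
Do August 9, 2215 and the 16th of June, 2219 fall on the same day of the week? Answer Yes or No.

From Aug 9, 2215 to Jun 16, 2219 is 1407 days.
1407 mod 7 = 0, so they are the same weekday.
(Aug 9, 2215 is a Wednesday; Jun 16, 2219 is a Wednesday.)

Yes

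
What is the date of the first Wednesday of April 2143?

April 1, 2143 is a Monday.
The first Wednesday is therefore April 3 (2 days later).

April 3, 2143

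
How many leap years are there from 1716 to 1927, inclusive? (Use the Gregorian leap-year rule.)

51

Multiples of 4 in [1716,1927]: 53.
Of those, multiples of 100: 2 (not leap unless ÷400).
Multiples of 400: 0.
Leap years = 53 − 2 + 0 = 51.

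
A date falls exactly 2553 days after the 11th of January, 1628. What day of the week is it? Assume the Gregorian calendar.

Sunday

First find the weekday of Jan 11, 1628. Doomsday rule: the anchor day for the 1600s is Tuesday. For year 28: 28÷12 = 2 r 4, and 4÷4 = 1, so 2+4+1 = 7.
Tuesday + 7 ≡ Tuesday — that's 1628's doomsday.
In January the doomsday date is Jan 4 (1628 is a leap year (divisible by 4)).
Jan 11 is 7 days after Jan 4; 7 mod 7 = 0, so Tuesday + 0 = Tuesday.
2553 mod 7 = 5, so 2553 days after a Tuesday is Tuesday + 5 = Sunday.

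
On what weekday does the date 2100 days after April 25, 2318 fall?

Thursday

First find the weekday of Apr 25, 2318. Doomsday rule: the anchor day for the 2300s is Wednesday. For year 18: 18÷12 = 1 r 6, and 6÷4 = 1, so 1+6+1 = 8.
Wednesday + 8 ≡ Thursday — that's 2318's doomsday.
In April the doomsday date is Apr 4.
Apr 25 is 21 days after Apr 4; 21 mod 7 = 0, so Thursday + 0 = Thursday.
2100 mod 7 = 0, so 2100 days after a Thursday is Thursday + 0 = Thursday.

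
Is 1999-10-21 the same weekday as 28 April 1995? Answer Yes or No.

From Apr 28, 1995 to Oct 21, 1999 is 1637 days.
1637 mod 7 = 6, so they are different weekdays.
(Apr 28, 1995 is a Friday; Oct 21, 1999 is a Thursday.)

No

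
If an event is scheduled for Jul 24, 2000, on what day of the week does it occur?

January 1, 2000 is a Saturday.
Jan 1, 2000 → Feb 1, 2000: 31 days (January has 31).
Feb 1, 2000 → Mar 1, 2000: 29 days (February has 29).
Mar 1, 2000 → Apr 1, 2000: 31 days (March has 31).
Apr 1, 2000 → May 1, 2000: 30 days (April has 30).
May 1, 2000 → Jun 1, 2000: 31 days (May has 31).
Jun 1, 2000 → Jul 1, 2000: 30 days (June has 30).
Jul 1, 2000 → Jul 24, 2000: 23 days.
Total: 205 days.
205 mod 7 = 2, so Saturday + 2 = Monday.

Monday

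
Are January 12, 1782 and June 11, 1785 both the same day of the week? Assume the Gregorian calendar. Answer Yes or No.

From Jan 12, 1782 to Jun 11, 1785 is 1246 days.
1246 mod 7 = 0, so they are the same weekday.
(Jan 12, 1782 is a Saturday; Jun 11, 1785 is a Saturday.)

Yes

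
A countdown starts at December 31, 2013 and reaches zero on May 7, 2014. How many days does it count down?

127

Dec 31, 2013 → Jan 31, 2014: 31 days (December has 31).
Jan 31, 2014 → Feb 28, 2014: 28 days (January has 31).
Feb 28, 2014 → Mar 28, 2014: 28 days (February has 28).
Mar 28, 2014 → Apr 28, 2014: 31 days (March has 31).
Apr 28, 2014 → May 7, 2014: 9 days.
Total: 127 days.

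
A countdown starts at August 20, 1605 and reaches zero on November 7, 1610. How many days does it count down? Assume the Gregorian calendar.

Aug 20, 1605 → Aug 20, 1606: 365 days.
Aug 20, 1606 → Aug 20, 1607: 365 days.
Aug 20, 1607 → Aug 20, 1608: 366 days (Feb 29, 1608 is in that span).
Aug 20, 1608 → Aug 20, 1609: 365 days.
Aug 20, 1609 → Aug 20, 1610: 365 days.
Aug 20, 1610 → Sep 20, 1610: 31 days (August has 31).
Sep 20, 1610 → Oct 20, 1610: 30 days (September has 30).
Oct 20, 1610 → Nov 7, 1610: 18 days.
Total: 1905 days.

1905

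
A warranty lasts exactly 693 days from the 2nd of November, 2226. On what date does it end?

+365 (one year) → Nov 2, 2227 (328 left).
Nov has 30 days: +29 → Dec 1, 2227 (299 left).
Dec has 31 days: +31 → Jan 1, 2228 (268 left).
Jan has 31 days: +31 → Feb 1, 2228 (237 left).
Feb has 29 days: +29 → Mar 1, 2228 (208 left).
Mar has 31 days: +31 → Apr 1, 2228 (177 left).
Apr has 30 days: +30 → May 1, 2228 (147 left).
May has 31 days: +31 → Jun 1, 2228 (116 left).
Jun has 30 days: +30 → Jul 1, 2228 (86 left).
Jul has 31 days: +31 → Aug 1, 2228 (55 left).
Aug has 31 days: +31 → Sep 1, 2228 (24 left).
+24 → Sep 25, 2228.

September 25, 2228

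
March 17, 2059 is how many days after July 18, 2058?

Jul 18, 2058 → Aug 18, 2058: 31 days (July has 31).
Aug 18, 2058 → Sep 18, 2058: 31 days (August has 31).
Sep 18, 2058 → Oct 18, 2058: 30 days (September has 30).
Oct 18, 2058 → Nov 18, 2058: 31 days (October has 31).
Nov 18, 2058 → Dec 18, 2058: 30 days (November has 30).
Dec 18, 2058 → Jan 18, 2059: 31 days (December has 31).
Jan 18, 2059 → Feb 18, 2059: 31 days (January has 31).
Feb 18, 2059 → Mar 17, 2059: 27 days.
Total: 242 days.

242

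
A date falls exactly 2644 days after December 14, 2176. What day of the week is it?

First find the weekday of Dec 14, 2176. Doomsday rule: the anchor day for the 2100s is Sunday. For year 76: 76÷12 = 6 r 4, and 4÷4 = 1, so 6+4+1 = 11.
Sunday + 11 ≡ Thursday — that's 2176's doomsday.
In December the doomsday date is Dec 12.
Dec 14 is 2 days after Dec 12; 2 mod 7 = 2, so Thursday + 2 = Saturday.
2644 mod 7 = 5, so 2644 days after a Saturday is Saturday + 5 = Thursday.

Thursday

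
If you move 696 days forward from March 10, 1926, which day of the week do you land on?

Mar 10, 1926 is a Wednesday.
696 mod 7 = 3, so 696 days after a Wednesday is Wednesday + 3 = Saturday.

Saturday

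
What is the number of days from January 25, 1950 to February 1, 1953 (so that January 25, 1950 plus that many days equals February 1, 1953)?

Jan 25, 1950 → Jan 25, 1951: 365 days.
Jan 25, 1951 → Jan 25, 1952: 365 days.
Jan 25, 1952 → Feb 25, 1952: 31 days (January has 31).
Feb 25, 1952 → Mar 25, 1952: 29 days (February has 29).
Mar 25, 1952 → Apr 25, 1952: 31 days (March has 31).
Apr 25, 1952 → May 25, 1952: 30 days (April has 30).
May 25, 1952 → Jun 25, 1952: 31 days (May has 31).
Jun 25, 1952 → Jul 25, 1952: 30 days (June has 30).
Jul 25, 1952 → Aug 25, 1952: 31 days (July has 31).
Aug 25, 1952 → Sep 25, 1952: 31 days (August has 31).
Sep 25, 1952 → Oct 25, 1952: 30 days (September has 30).
Oct 25, 1952 → Nov 25, 1952: 31 days (October has 31).
Nov 25, 1952 → Dec 25, 1952: 30 days (November has 30).
Dec 25, 1952 → Jan 25, 1953: 31 days (December has 31).
Jan 25, 1953 → Feb 1, 1953: 7 days.
Total: 1103 days.

1103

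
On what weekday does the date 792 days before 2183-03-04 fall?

First find the weekday of Mar 4, 2183. Doomsday rule: the anchor day for the 2100s is Sunday. For year 83: 83÷12 = 6 r 11, and 11÷4 = 2, so 6+11+2 = 19.
Sunday + 19 ≡ Friday — that's 2183's doomsday.
In March the doomsday date is Mar 14.
Mar 4 is 10 days before Mar 14; 10 mod 7 = 3, so Friday − 3 = Tuesday.
792 mod 7 = 1, so 792 days before a Tuesday is Tuesday − 1 = Monday.

Monday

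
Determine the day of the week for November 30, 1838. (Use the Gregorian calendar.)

Friday

Doomsday rule: the anchor day for the 1800s is Friday. For year 38: 38÷12 = 3 r 2, and 2÷4 = 0, so 3+2+0 = 5.
Friday + 5 ≡ Wednesday — that's 1838's doomsday.
In November the doomsday date is Nov 7.
Nov 30 is 23 days after Nov 7; 23 mod 7 = 2, so Wednesday + 2 = Friday.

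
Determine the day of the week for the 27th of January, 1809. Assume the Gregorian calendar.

Doomsday rule: the anchor day for the 1800s is Friday. For year 09: 9÷12 = 0 r 9, and 9÷4 = 2, so 0+9+2 = 11.
Friday + 11 ≡ Tuesday — that's 1809's doomsday.
In January the doomsday date is Jan 3 (1809 is not a leap year).
Jan 27 is 24 days after Jan 3; 24 mod 7 = 3, so Tuesday + 3 = Friday.

Friday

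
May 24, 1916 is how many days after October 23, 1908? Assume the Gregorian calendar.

2770

Oct 23, 1908 → Oct 23, 1909: 365 days.
Oct 23, 1909 → Oct 23, 1910: 365 days.
Oct 23, 1910 → Oct 23, 1911: 365 days.
Oct 23, 1911 → Oct 23, 1912: 366 days (Feb 29, 1912 is in that span).
Oct 23, 1912 → Oct 23, 1913: 365 days.
Oct 23, 1913 → Oct 23, 1914: 365 days.
Oct 23, 1914 → Oct 23, 1915: 365 days.
Oct 23, 1915 → Nov 23, 1915: 31 days (October has 31).
Nov 23, 1915 → Dec 23, 1915: 30 days (November has 30).
Dec 23, 1915 → Jan 23, 1916: 31 days (December has 31).
Jan 23, 1916 → Feb 23, 1916: 31 days (January has 31).
Feb 23, 1916 → Mar 23, 1916: 29 days (February has 29).
Mar 23, 1916 → Apr 23, 1916: 31 days (March has 31).
Apr 23, 1916 → May 23, 1916: 30 days (April has 30).
May 23, 1916 → May 24, 1916: 1 days.
Total: 2770 days.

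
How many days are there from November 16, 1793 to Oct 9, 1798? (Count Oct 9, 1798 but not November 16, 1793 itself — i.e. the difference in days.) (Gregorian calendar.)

1788

Nov 16, 1793 → Nov 16, 1794: 365 days.
Nov 16, 1794 → Nov 16, 1795: 365 days.
Nov 16, 1795 → Nov 16, 1796: 366 days (Feb 29, 1796 is in that span).
Nov 16, 1796 → Nov 16, 1797: 365 days.
Nov 16, 1797 → Dec 16, 1797: 30 days (November has 30).
Dec 16, 1797 → Jan 16, 1798: 31 days (December has 31).
Jan 16, 1798 → Feb 16, 1798: 31 days (January has 31).
Feb 16, 1798 → Mar 16, 1798: 28 days (February has 28).
Mar 16, 1798 → Apr 16, 1798: 31 days (March has 31).
Apr 16, 1798 → May 16, 1798: 30 days (April has 30).
May 16, 1798 → Jun 16, 1798: 31 days (May has 31).
Jun 16, 1798 → Jul 16, 1798: 30 days (June has 30).
Jul 16, 1798 → Aug 16, 1798: 31 days (July has 31).
Aug 16, 1798 → Sep 16, 1798: 31 days (August has 31).
Sep 16, 1798 → Oct 9, 1798: 23 days.
Total: 1788 days.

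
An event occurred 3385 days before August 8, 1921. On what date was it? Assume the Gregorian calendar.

May 2, 1912

−365 (one year) → Aug 8, 1920 (3020 left).
−366 (one year; includes Feb 29, 1920) → Aug 8, 1919 (2654 left).
−365 (one year) → Aug 8, 1918 (2289 left).
−365 (one year) → Aug 8, 1917 (1924 left).
−365 (one year) → Aug 8, 1916 (1559 left).
−366 (one year; includes Feb 29, 1916) → Aug 8, 1915 (1193 left).
−365 (one year) → Aug 8, 1914 (828 left).
−365 (one year) → Aug 8, 1913 (463 left).
−365 (one year) → Aug 8, 1912 (98 left).
−8 → Jul 31, 1912 (end of Jul, 31 days; 90 left).
−31 → Jun 30, 1912 (end of Jun, 30 days; 59 left).
−30 → May 31, 1912 (end of May, 31 days; 29 left).
−29 → May 2, 1912.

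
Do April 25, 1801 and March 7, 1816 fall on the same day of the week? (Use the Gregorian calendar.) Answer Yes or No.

No

From Apr 25, 1801 to Mar 7, 1816 is 5430 days.
5430 mod 7 = 5, so they are different weekdays.
(Apr 25, 1801 is a Saturday; Mar 7, 1816 is a Thursday.)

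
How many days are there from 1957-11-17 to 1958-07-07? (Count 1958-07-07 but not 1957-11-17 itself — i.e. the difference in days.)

Nov 17, 1957 → Dec 17, 1957: 30 days (November has 30).
Dec 17, 1957 → Jan 17, 1958: 31 days (December has 31).
Jan 17, 1958 → Feb 17, 1958: 31 days (January has 31).
Feb 17, 1958 → Mar 17, 1958: 28 days (February has 28).
Mar 17, 1958 → Apr 17, 1958: 31 days (March has 31).
Apr 17, 1958 → May 17, 1958: 30 days (April has 30).
May 17, 1958 → Jun 17, 1958: 31 days (May has 31).
Jun 17, 1958 → Jul 7, 1958: 20 days.
Total: 232 days.

232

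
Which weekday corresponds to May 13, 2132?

Doomsday rule: the anchor day for the 2100s is Sunday. For year 32: 32÷12 = 2 r 8, and 8÷4 = 2, so 2+8+2 = 12.
Sunday + 12 ≡ Friday — that's 2132's doomsday.
In May the doomsday date is May 9.
May 13 is 4 days after May 9; 4 mod 7 = 4, so Friday + 4 = Tuesday.

Tuesday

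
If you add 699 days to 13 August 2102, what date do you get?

July 12, 2104

+365 (one year) → Aug 13, 2103 (334 left).
Aug has 31 days: +19 → Sep 1, 2103 (315 left).
Sep has 30 days: +30 → Oct 1, 2103 (285 left).
Oct has 31 days: +31 → Nov 1, 2103 (254 left).
Nov has 30 days: +30 → Dec 1, 2103 (224 left).
Dec has 31 days: +31 → Jan 1, 2104 (193 left).
Jan has 31 days: +31 → Feb 1, 2104 (162 left).
Feb has 29 days: +29 → Mar 1, 2104 (133 left).
Mar has 31 days: +31 → Apr 1, 2104 (102 left).
Apr has 30 days: +30 → May 1, 2104 (72 left).
May has 31 days: +31 → Jun 1, 2104 (41 left).
Jun has 30 days: +30 → Jul 1, 2104 (11 left).
+11 → Jul 12, 2104.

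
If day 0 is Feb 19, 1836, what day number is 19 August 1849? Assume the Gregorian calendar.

Feb 19, 1836 → Feb 19, 1837: 366 days (Feb 29, 1836 is in that span).
Feb 19, 1837 → Feb 19, 1838: 365 days.
Feb 19, 1838 → Feb 19, 1839: 365 days.
Feb 19, 1839 → Feb 19, 1840: 365 days.
Feb 19, 1840 → Feb 19, 1841: 366 days (Feb 29, 1840 is in that span).
Feb 19, 1841 → Feb 19, 1842: 365 days.
Feb 19, 1842 → Feb 19, 1843: 365 days.
Feb 19, 1843 → Feb 19, 1844: 365 days.
Feb 19, 1844 → Feb 19, 1845: 366 days (Feb 29, 1844 is in that span).
Feb 19, 1845 → Feb 19, 1846: 365 days.
Feb 19, 1846 → Feb 19, 1847: 365 days.
Feb 19, 1847 → Feb 19, 1848: 365 days.
Feb 19, 1848 → Feb 19, 1849: 366 days (Feb 29, 1848 is in that span).
Feb 19, 1849 → Mar 19, 1849: 28 days (February has 28).
Mar 19, 1849 → Apr 19, 1849: 31 days (March has 31).
Apr 19, 1849 → May 19, 1849: 30 days (April has 30).
May 19, 1849 → Jun 19, 1849: 31 days (May has 31).
Jun 19, 1849 → Jul 19, 1849: 30 days (June has 30).
Jul 19, 1849 → Aug 19, 1849: 31 days.
Total: 4930 days.

4930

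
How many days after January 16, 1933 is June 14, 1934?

514

Jan 16, 1933 → Jan 16, 1934: 365 days.
Jan 16, 1934 → Feb 16, 1934: 31 days (January has 31).
Feb 16, 1934 → Mar 16, 1934: 28 days (February has 28).
Mar 16, 1934 → Apr 16, 1934: 31 days (March has 31).
Apr 16, 1934 → May 16, 1934: 30 days (April has 30).
May 16, 1934 → Jun 14, 1934: 29 days.
Total: 514 days.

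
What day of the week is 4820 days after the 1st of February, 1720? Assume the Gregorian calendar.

Monday

First find the weekday of Feb 1, 1720. Doomsday rule: the anchor day for the 1700s is Sunday. For year 20: 20÷12 = 1 r 8, and 8÷4 = 2, so 1+8+2 = 11.
Sunday + 11 ≡ Thursday — that's 1720's doomsday.
In February the doomsday date is Feb 29 (1720 is a leap year (divisible by 4)).
Feb 1 is 28 days before Feb 29; 28 mod 7 = 0, so Thursday − 0 = Thursday.
4820 mod 7 = 4, so 4820 days after a Thursday is Thursday + 4 = Monday.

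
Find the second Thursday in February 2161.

February 12, 2161

February 1, 2161 is a Sunday.
The first Thursday is therefore February 5 (4 days later).
The second Thursday is 5 + 1×7 = February 12.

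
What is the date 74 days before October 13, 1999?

July 31, 1999

−13 → Sep 30, 1999 (end of Sep, 30 days; 61 left).
−30 → Aug 31, 1999 (end of Aug, 31 days; 31 left).
−31 → Jul 31, 1999 (end of Jul, 31 days; 0 left).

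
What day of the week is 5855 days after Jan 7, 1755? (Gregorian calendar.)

Jan 7, 1755 is a Tuesday.
5855 mod 7 = 3, so 5855 days after a Tuesday is Tuesday + 3 = Friday.

Friday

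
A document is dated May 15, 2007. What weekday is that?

Tuesday

January 1, 2007 is a Monday.
Jan 1, 2007 → Feb 1, 2007: 31 days (January has 31).
Feb 1, 2007 → Mar 1, 2007: 28 days (February has 28).
Mar 1, 2007 → Apr 1, 2007: 31 days (March has 31).
Apr 1, 2007 → May 1, 2007: 30 days (April has 30).
May 1, 2007 → May 15, 2007: 14 days.
Total: 134 days.
134 mod 7 = 1, so Monday + 1 = Tuesday.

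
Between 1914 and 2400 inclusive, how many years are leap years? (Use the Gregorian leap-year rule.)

Multiples of 4 in [1914,2400]: 122.
Of those, multiples of 100: 5 (not leap unless ÷400).
Multiples of 400: 2.
Leap years = 122 − 5 + 2 = 119.

119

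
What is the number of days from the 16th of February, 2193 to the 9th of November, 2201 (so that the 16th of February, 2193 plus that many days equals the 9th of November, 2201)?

Feb 16, 2193 → Feb 16, 2194: 365 days.
Feb 16, 2194 → Feb 16, 2195: 365 days.
Feb 16, 2195 → Feb 16, 2196: 365 days.
Feb 16, 2196 → Feb 16, 2197: 366 days (Feb 29, 2196 is in that span).
Feb 16, 2197 → Feb 16, 2198: 365 days.
Feb 16, 2198 → Feb 16, 2199: 365 days.
Feb 16, 2199 → Feb 16, 2200: 365 days.
Feb 16, 2200 → Feb 16, 2201: 365 days.
Feb 16, 2201 → Mar 16, 2201: 28 days (February has 28).
Mar 16, 2201 → Apr 16, 2201: 31 days (March has 31).
Apr 16, 2201 → May 16, 2201: 30 days (April has 30).
May 16, 2201 → Jun 16, 2201: 31 days (May has 31).
Jun 16, 2201 → Jul 16, 2201: 30 days (June has 30).
Jul 16, 2201 → Aug 16, 2201: 31 days (July has 31).
Aug 16, 2201 → Sep 16, 2201: 31 days (August has 31).
Sep 16, 2201 → Oct 16, 2201: 30 days (September has 30).
Oct 16, 2201 → Nov 9, 2201: 24 days.
Total: 3187 days.

3187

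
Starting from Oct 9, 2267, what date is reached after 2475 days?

July 19, 2274

+366 (one year; includes Feb 29, 2268) → Oct 9, 2268 (2109 left).
+365 (one year) → Oct 9, 2269 (1744 left).
+365 (one year) → Oct 9, 2270 (1379 left).
+365 (one year) → Oct 9, 2271 (1014 left).
+366 (one year; includes Feb 29, 2272) → Oct 9, 2272 (648 left).
+365 (one year) → Oct 9, 2273 (283 left).
Oct has 31 days: +23 → Nov 1, 2273 (260 left).
Nov has 30 days: +30 → Dec 1, 2273 (230 left).
Dec has 31 days: +31 → Jan 1, 2274 (199 left).
Jan has 31 days: +31 → Feb 1, 2274 (168 left).
Feb has 28 days: +28 → Mar 1, 2274 (140 left).
Mar has 31 days: +31 → Apr 1, 2274 (109 left).
Apr has 30 days: +30 → May 1, 2274 (79 left).
May has 31 days: +31 → Jun 1, 2274 (48 left).
Jun has 30 days: +30 → Jul 1, 2274 (18 left).
+18 → Jul 19, 2274.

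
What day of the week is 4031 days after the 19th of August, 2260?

Saturday

First find the weekday of Aug 19, 2260. Doomsday rule: the anchor day for the 2200s is Friday. For year 60: 60÷12 = 5 r 0, and 0÷4 = 0, so 5+0+0 = 5.
Friday + 5 ≡ Wednesday — that's 2260's doomsday.
In August the doomsday date is Aug 8.
Aug 19 is 11 days after Aug 8; 11 mod 7 = 4, so Wednesday + 4 = Sunday.
4031 mod 7 = 6, so 4031 days after a Sunday is Sunday + 6 = Saturday.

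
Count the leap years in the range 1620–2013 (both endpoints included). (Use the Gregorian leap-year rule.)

Multiples of 4 in [1620,2013]: 99.
Of those, multiples of 100: 4 (not leap unless ÷400).
Multiples of 400: 1.
Leap years = 99 − 4 + 1 = 96.

96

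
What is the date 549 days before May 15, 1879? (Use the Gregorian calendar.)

−365 (one year) → May 15, 1878 (184 left).
−15 → Apr 30, 1878 (end of Apr, 30 days; 169 left).
−30 → Mar 31, 1878 (end of Mar, 31 days; 139 left).
−31 → Feb 28, 1878 (end of Feb, 28 days; 108 left).
−28 → Jan 31, 1878 (end of Jan, 31 days; 80 left).
−31 → Dec 31, 1877 (end of Dec, 31 days; 49 left).
−31 → Nov 30, 1877 (end of Nov, 30 days; 18 left).
−18 → Nov 12, 1877.

November 12, 1877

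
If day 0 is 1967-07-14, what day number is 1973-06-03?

2151

Jul 14, 1967 → Jul 14, 1968: 366 days (Feb 29, 1968 is in that span).
Jul 14, 1968 → Jul 14, 1969: 365 days.
Jul 14, 1969 → Jul 14, 1970: 365 days.
Jul 14, 1970 → Jul 14, 1971: 365 days.
Jul 14, 1971 → Jul 14, 1972: 366 days (Feb 29, 1972 is in that span).
Jul 14, 1972 → Aug 14, 1972: 31 days (July has 31).
Aug 14, 1972 → Sep 14, 1972: 31 days (August has 31).
Sep 14, 1972 → Oct 14, 1972: 30 days (September has 30).
Oct 14, 1972 → Nov 14, 1972: 31 days (October has 31).
Nov 14, 1972 → Dec 14, 1972: 30 days (November has 30).
Dec 14, 1972 → Jan 14, 1973: 31 days (December has 31).
Jan 14, 1973 → Feb 14, 1973: 31 days (January has 31).
Feb 14, 1973 → Mar 14, 1973: 28 days (February has 28).
Mar 14, 1973 → Apr 14, 1973: 31 days (March has 31).
Apr 14, 1973 → May 14, 1973: 30 days (April has 30).
May 14, 1973 → Jun 3, 1973: 20 days.
Total: 2151 days.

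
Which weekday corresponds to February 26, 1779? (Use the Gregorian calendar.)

Doomsday rule: the anchor day for the 1700s is Sunday. For year 79: 79÷12 = 6 r 7, and 7÷4 = 1, so 6+7+1 = 14.
Sunday + 14 ≡ Sunday — that's 1779's doomsday.
In February the doomsday date is Feb 28 (1779 is not a leap year).
Feb 26 is 2 days before Feb 28; 2 mod 7 = 2, so Sunday − 2 = Friday.

Friday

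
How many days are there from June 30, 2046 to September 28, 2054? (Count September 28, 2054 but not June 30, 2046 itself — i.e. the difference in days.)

Jun 30, 2046 → Jun 30, 2047: 365 days.
Jun 30, 2047 → Jun 30, 2048: 366 days (Feb 29, 2048 is in that span).
Jun 30, 2048 → Jun 30, 2049: 365 days.
Jun 30, 2049 → Jun 30, 2050: 365 days.
Jun 30, 2050 → Jun 30, 2051: 365 days.
Jun 30, 2051 → Jun 30, 2052: 366 days (Feb 29, 2052 is in that span).
Jun 30, 2052 → Jun 30, 2053: 365 days.
Jun 30, 2053 → Jun 30, 2054: 365 days.
Jun 30, 2054 → Jul 30, 2054: 30 days (June has 30).
Jul 30, 2054 → Aug 30, 2054: 31 days (July has 31).
Aug 30, 2054 → Sep 28, 2054: 29 days.
Total: 3012 days.

3012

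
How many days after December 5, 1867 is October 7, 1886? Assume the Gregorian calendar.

Dec 5, 1867 → Dec 5, 1868: 366 days (Feb 29, 1868 is in that span).
Dec 5, 1868 → Dec 5, 1869: 365 days.
Dec 5, 1869 → Dec 5, 1870: 365 days.
Dec 5, 1870 → Dec 5, 1871: 365 days.
Dec 5, 1871 → Dec 5, 1872: 366 days (Feb 29, 1872 is in that span).
Dec 5, 1872 → Dec 5, 1873: 365 days.
Dec 5, 1873 → Dec 5, 1874: 365 days.
Dec 5, 1874 → Dec 5, 1875: 365 days.
Dec 5, 1875 → Dec 5, 1876: 366 days (Feb 29, 1876 is in that span).
Dec 5, 1876 → Dec 5, 1877: 365 days.
Dec 5, 1877 → Dec 5, 1878: 365 days.
Dec 5, 1878 → Dec 5, 1879: 365 days.
Dec 5, 1879 → Dec 5, 1880: 366 days (Feb 29, 1880 is in that span).
Dec 5, 1880 → Dec 5, 1881: 365 days.
Dec 5, 1881 → Dec 5, 1882: 365 days.
Dec 5, 1882 → Dec 5, 1883: 365 days.
Dec 5, 1883 → Dec 5, 1884: 366 days (Feb 29, 1884 is in that span).
Dec 5, 1884 → Dec 5, 1885: 365 days.
Dec 5, 1885 → Jan 5, 1886: 31 days (December has 31).
Jan 5, 1886 → Feb 5, 1886: 31 days (January has 31).
Feb 5, 1886 → Mar 5, 1886: 28 days (February has 28).
Mar 5, 1886 → Apr 5, 1886: 31 days (March has 31).
Apr 5, 1886 → May 5, 1886: 30 days (April has 30).
May 5, 1886 → Jun 5, 1886: 31 days (May has 31).
Jun 5, 1886 → Jul 5, 1886: 30 days (June has 30).
Jul 5, 1886 → Aug 5, 1886: 31 days (July has 31).
Aug 5, 1886 → Sep 5, 1886: 31 days (August has 31).
Sep 5, 1886 → Oct 5, 1886: 30 days (September has 30).
Oct 5, 1886 → Oct 7, 1886: 2 days.
Total: 6881 days.

6881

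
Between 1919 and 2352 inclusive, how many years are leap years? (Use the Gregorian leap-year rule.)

106

Multiples of 4 in [1919,2352]: 109.
Of those, multiples of 100: 4 (not leap unless ÷400).
Multiples of 400: 1.
Leap years = 109 − 4 + 1 = 106.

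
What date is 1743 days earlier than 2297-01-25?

April 18, 2292

−366 (one year; includes Feb 29, 2296) → Jan 25, 2296 (1377 left).
−365 (one year) → Jan 25, 2295 (1012 left).
−365 (one year) → Jan 25, 2294 (647 left).
−365 (one year) → Jan 25, 2293 (282 left).
−25 → Dec 31, 2292 (end of Dec, 31 days; 257 left).
−31 → Nov 30, 2292 (end of Nov, 30 days; 226 left).
−30 → Oct 31, 2292 (end of Oct, 31 days; 196 left).
−31 → Sep 30, 2292 (end of Sep, 30 days; 165 left).
−30 → Aug 31, 2292 (end of Aug, 31 days; 135 left).
−31 → Jul 31, 2292 (end of Jul, 31 days; 104 left).
−31 → Jun 30, 2292 (end of Jun, 30 days; 73 left).
−30 → May 31, 2292 (end of May, 31 days; 43 left).
−31 → Apr 30, 2292 (end of Apr, 30 days; 12 left).
−12 → Apr 18, 2292.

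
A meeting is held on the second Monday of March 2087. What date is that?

March 10, 2087

March 1, 2087 is a Saturday.
The first Monday is therefore March 3 (2 days later).
The second Monday is 3 + 1×7 = March 10.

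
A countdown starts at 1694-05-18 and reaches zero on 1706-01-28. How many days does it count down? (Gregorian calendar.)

4272

May 18, 1694 → May 18, 1695: 365 days.
May 18, 1695 → May 18, 1696: 366 days (Feb 29, 1696 is in that span).
May 18, 1696 → May 18, 1697: 365 days.
May 18, 1697 → May 18, 1698: 365 days.
May 18, 1698 → May 18, 1699: 365 days.
May 18, 1699 → May 18, 1700: 365 days.
May 18, 1700 → May 18, 1701: 365 days.
May 18, 1701 → May 18, 1702: 365 days.
May 18, 1702 → May 18, 1703: 365 days.
May 18, 1703 → May 18, 1704: 366 days (Feb 29, 1704 is in that span).
May 18, 1704 → May 18, 1705: 365 days.
May 18, 1705 → Jun 18, 1705: 31 days (May has 31).
Jun 18, 1705 → Jul 18, 1705: 30 days (June has 30).
Jul 18, 1705 → Aug 18, 1705: 31 days (July has 31).
Aug 18, 1705 → Sep 18, 1705: 31 days (August has 31).
Sep 18, 1705 → Oct 18, 1705: 30 days (September has 30).
Oct 18, 1705 → Nov 18, 1705: 31 days (October has 31).
Nov 18, 1705 → Dec 18, 1705: 30 days (November has 30).
Dec 18, 1705 → Jan 18, 1706: 31 days (December has 31).
Jan 18, 1706 → Jan 28, 1706: 10 days.
Total: 4272 days.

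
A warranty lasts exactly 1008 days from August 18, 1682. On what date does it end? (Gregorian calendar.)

May 22, 1685

+365 (one year) → Aug 18, 1683 (643 left).
+366 (one year; includes Feb 29, 1684) → Aug 18, 1684 (277 left).
Aug has 31 days: +14 → Sep 1, 1684 (263 left).
Sep has 30 days: +30 → Oct 1, 1684 (233 left).
Oct has 31 days: +31 → Nov 1, 1684 (202 left).
Nov has 30 days: +30 → Dec 1, 1684 (172 left).
Dec has 31 days: +31 → Jan 1, 1685 (141 left).
Jan has 31 days: +31 → Feb 1, 1685 (110 left).
Feb has 28 days: +28 → Mar 1, 1685 (82 left).
Mar has 31 days: +31 → Apr 1, 1685 (51 left).
Apr has 30 days: +30 → May 1, 1685 (21 left).
+21 → May 22, 1685.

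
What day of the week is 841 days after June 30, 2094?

First find the weekday of Jun 30, 2094. Doomsday rule: the anchor day for the 2000s is Tuesday. For year 94: 94÷12 = 7 r 10, and 10÷4 = 2, so 7+10+2 = 19.
Tuesday + 19 ≡ Sunday — that's 2094's doomsday.
In June the doomsday date is Jun 6.
Jun 30 is 24 days after Jun 6; 24 mod 7 = 3, so Sunday + 3 = Wednesday.
841 mod 7 = 1, so 841 days after a Wednesday is Wednesday + 1 = Thursday.

Thursday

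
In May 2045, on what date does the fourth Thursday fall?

May 25, 2045

May 1, 2045 is a Monday.
The first Thursday is therefore May 4 (3 days later).
The fourth Thursday is 4 + 3×7 = May 25.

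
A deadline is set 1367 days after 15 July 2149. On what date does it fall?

April 12, 2153

+365 (one year) → Jul 15, 2150 (1002 left).
+365 (one year) → Jul 15, 2151 (637 left).
+366 (one year; includes Feb 29, 2152) → Jul 15, 2152 (271 left).
Jul has 31 days: +17 → Aug 1, 2152 (254 left).
Aug has 31 days: +31 → Sep 1, 2152 (223 left).
Sep has 30 days: +30 → Oct 1, 2152 (193 left).
Oct has 31 days: +31 → Nov 1, 2152 (162 left).
Nov has 30 days: +30 → Dec 1, 2152 (132 left).
Dec has 31 days: +31 → Jan 1, 2153 (101 left).
Jan has 31 days: +31 → Feb 1, 2153 (70 left).
Feb has 28 days: +28 → Mar 1, 2153 (42 left).
Mar has 31 days: +31 → Apr 1, 2153 (11 left).
+11 → Apr 12, 2153.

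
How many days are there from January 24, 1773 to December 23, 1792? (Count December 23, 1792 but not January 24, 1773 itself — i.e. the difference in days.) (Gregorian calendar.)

7273

Jan 24, 1773 → Jan 24, 1774: 365 days.
Jan 24, 1774 → Jan 24, 1775: 365 days.
Jan 24, 1775 → Jan 24, 1776: 365 days.
Jan 24, 1776 → Jan 24, 1777: 366 days (Feb 29, 1776 is in that span).
Jan 24, 1777 → Jan 24, 1778: 365 days.
Jan 24, 1778 → Jan 24, 1779: 365 days.
Jan 24, 1779 → Jan 24, 1780: 365 days.
Jan 24, 1780 → Jan 24, 1781: 366 days (Feb 29, 1780 is in that span).
Jan 24, 1781 → Jan 24, 1782: 365 days.
Jan 24, 1782 → Jan 24, 1783: 365 days.
Jan 24, 1783 → Jan 24, 1784: 365 days.
Jan 24, 1784 → Jan 24, 1785: 366 days (Feb 29, 1784 is in that span).
Jan 24, 1785 → Jan 24, 1786: 365 days.
Jan 24, 1786 → Jan 24, 1787: 365 days.
Jan 24, 1787 → Jan 24, 1788: 365 days.
Jan 24, 1788 → Jan 24, 1789: 366 days (Feb 29, 1788 is in that span).
Jan 24, 1789 → Jan 24, 1790: 365 days.
Jan 24, 1790 → Jan 24, 1791: 365 days.
Jan 24, 1791 → Jan 24, 1792: 365 days.
Jan 24, 1792 → Feb 24, 1792: 31 days (January has 31).
Feb 24, 1792 → Mar 24, 1792: 29 days (February has 29).
Mar 24, 1792 → Apr 24, 1792: 31 days (March has 31).
Apr 24, 1792 → May 24, 1792: 30 days (April has 30).
May 24, 1792 → Jun 24, 1792: 31 days (May has 31).
Jun 24, 1792 → Jul 24, 1792: 30 days (June has 30).
Jul 24, 1792 → Aug 24, 1792: 31 days (July has 31).
Aug 24, 1792 → Sep 24, 1792: 31 days (August has 31).
Sep 24, 1792 → Oct 24, 1792: 30 days (September has 30).
Oct 24, 1792 → Nov 24, 1792: 31 days (October has 31).
Nov 24, 1792 → Dec 23, 1792: 29 days.
Total: 7273 days.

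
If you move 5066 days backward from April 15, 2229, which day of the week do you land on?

Apr 15, 2229 is a Wednesday.
5066 mod 7 = 5, so 5066 days before a Wednesday is Wednesday − 5 = Friday.

Friday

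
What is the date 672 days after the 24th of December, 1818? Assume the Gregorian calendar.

+365 (one year) → Dec 24, 1819 (307 left).
Dec has 31 days: +8 → Jan 1, 1820 (299 left).
Jan has 31 days: +31 → Feb 1, 1820 (268 left).
Feb has 29 days: +29 → Mar 1, 1820 (239 left).
Mar has 31 days: +31 → Apr 1, 1820 (208 left).
Apr has 30 days: +30 → May 1, 1820 (178 left).
May has 31 days: +31 → Jun 1, 1820 (147 left).
Jun has 30 days: +30 → Jul 1, 1820 (117 left).
Jul has 31 days: +31 → Aug 1, 1820 (86 left).
Aug has 31 days: +31 → Sep 1, 1820 (55 left).
Sep has 30 days: +30 → Oct 1, 1820 (25 left).
+25 → Oct 26, 1820.

October 26, 1820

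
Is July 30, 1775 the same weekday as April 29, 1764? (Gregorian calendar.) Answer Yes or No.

From Apr 29, 1764 to Jul 30, 1775 is 4109 days.
4109 mod 7 = 0, so they are the same weekday.
(Apr 29, 1764 is a Sunday; Jul 30, 1775 is a Sunday.)

Yes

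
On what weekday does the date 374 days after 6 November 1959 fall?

First find the weekday of Nov 6, 1959. Doomsday rule: the anchor day for the 1900s is Wednesday. For year 59: 59÷12 = 4 r 11, and 11÷4 = 2, so 4+11+2 = 17.
Wednesday + 17 ≡ Saturday — that's 1959's doomsday.
In November the doomsday date is Nov 7.
Nov 6 is 1 day before Nov 7; 1 mod 7 = 1, so Saturday − 1 = Friday.
374 mod 7 = 3, so 374 days after a Friday is Friday + 3 = Monday.

Monday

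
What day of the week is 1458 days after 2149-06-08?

First find the weekday of Jun 8, 2149. Doomsday rule: the anchor day for the 2100s is Sunday. For year 49: 49÷12 = 4 r 1, and 1÷4 = 0, so 4+1+0 = 5.
Sunday + 5 ≡ Friday — that's 2149's doomsday.
In June the doomsday date is Jun 6.
Jun 8 is 2 days after Jun 6; 2 mod 7 = 2, so Friday + 2 = Sunday.
1458 mod 7 = 2, so 1458 days after a Sunday is Sunday + 2 = Tuesday.

Tuesday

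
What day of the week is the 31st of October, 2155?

Friday

Doomsday rule: the anchor day for the 2100s is Sunday. For year 55: 55÷12 = 4 r 7, and 7÷4 = 1, so 4+7+1 = 12.
Sunday + 12 ≡ Friday — that's 2155's doomsday.
In October the doomsday date is Oct 10.
Oct 31 is 21 days after Oct 10; 21 mod 7 = 0, so Friday + 0 = Friday.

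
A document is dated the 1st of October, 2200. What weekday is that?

Doomsday rule: the anchor day for the 2200s is Friday. For year 00: 0÷12 = 0 r 0, and 0÷4 = 0, so 0+0+0 = 0.
Friday + 0 ≡ Friday — that's 2200's doomsday.
In October the doomsday date is Oct 10.
Oct 1 is 9 days before Oct 10; 9 mod 7 = 2, so Friday − 2 = Wednesday.

Wednesday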